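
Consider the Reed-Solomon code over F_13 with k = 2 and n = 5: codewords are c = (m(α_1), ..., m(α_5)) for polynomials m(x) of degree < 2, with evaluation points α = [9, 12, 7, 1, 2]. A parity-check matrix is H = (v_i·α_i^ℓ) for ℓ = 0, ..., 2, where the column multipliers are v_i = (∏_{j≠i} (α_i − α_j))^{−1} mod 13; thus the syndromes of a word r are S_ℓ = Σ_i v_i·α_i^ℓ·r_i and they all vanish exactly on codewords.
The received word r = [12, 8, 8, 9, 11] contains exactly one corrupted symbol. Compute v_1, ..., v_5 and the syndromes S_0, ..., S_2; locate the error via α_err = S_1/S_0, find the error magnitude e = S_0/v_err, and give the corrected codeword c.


S = (10, 3, 10), error at position 2, error magnitude e = 3, c = [12, 5, 8, 9, 11].

Step 1: column multipliers v_i = (∏_{j≠i}(α_i − α_j))^{−1} mod 13.
  i = 1 (α = 9): (9−12)(9−7)(9−1)(9−2) = (−3)·2·8·7 = −336 ≡ 2, so v_1 = 2^{−1} = 7 (mod 13).
  i = 2 (α = 12): (12−9)(12−7)(12−1)(12−2) = 3·5·11·10 = 1650 ≡ 12, so v_2 = 12^{−1} = 12 (mod 13).
  i = 3 (α = 7): (7−9)(7−12)(7−1)(7−2) = (−2)·(−5)·6·5 = 300 ≡ 1, so v_3 = 1^{−1} = 1 (mod 13).
  i = 4 (α = 1): (1−9)(1−12)(1−7)(1−2) = (−8)·(−11)·(−6)·(−1) = 528 ≡ 8, so v_4 = 8^{−1} = 5 (mod 13).
  i = 5 (α = 2): (2−9)(2−12)(2−7)(2−1) = (−7)·(−10)·(−5)·1 = −350 ≡ 1, so v_5 = 1^{−1} = 1 (mod 13).
  v = [7, 12, 1, 5, 1].
Step 2: syndromes of r = [12, 8, 8, 9, 11] (all sums mod 13).
  S_0 = Σ v_i r_i = 7·12 + 12·8 + 1·8 + 5·9 + 1·11 = 244 ≡ 10.
  S_1 = Σ v_i α_i r_i = 7·9·12 + 12·12·8 + 1·7·8 + 5·1·9 + 1·2·11 = 2031 ≡ 3.
  α_i^2 mod 13 = [3, 1, 10, 1, 4].
  S_2 = Σ v_i α_i^2 r_i = 7·3·12 + 12·1·8 + 1·10·8 + 5·1·9 + 1·4·11 = 517 ≡ 10.
  S = (10, 3, 10) ≠ 0, so r is not a codeword (an error is present).
Step 3: locate the error. For a single error e at position i, S_ℓ = v_i·e·α_i^ℓ, so α_err = S_1/S_0.
  S_0^{−1} = 10^{−1} = 4 (mod 13), so α_err = 3·4 = 12 ≡ 12 = α_2. Error position i = 2.
  Consistency check: S_2/S_1 = 10·9 = 90 ≡ 12 = α_err ✓ (single-error assumption holds).
Step 4: error magnitude e = S_0/v_2 = S_0·∏_{j≠2}(α_2 − α_j) = 10·12 = 120 ≡ 3 (mod 13).
Step 5: correct position 2: c_2 = r_2 − e = 8 − 3 ≡ 5 (mod 13). Hence c = [12, 5, 8, 9, 11].
  Check: interpolating c through the α_i gives m(x) = 7 + 2·x (degree < 2) with m(α_i) = c_i for every i, so c is indeed a codeword.


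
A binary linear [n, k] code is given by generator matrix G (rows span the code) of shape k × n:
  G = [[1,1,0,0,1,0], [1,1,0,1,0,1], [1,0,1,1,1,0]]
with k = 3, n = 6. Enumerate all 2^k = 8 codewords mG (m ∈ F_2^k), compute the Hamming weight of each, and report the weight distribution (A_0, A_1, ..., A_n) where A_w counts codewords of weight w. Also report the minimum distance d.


Weight distribution: A_0 = 1, A_3 = 4, A_4 = 3. Minimum distance d = 3.

Enumerate all 2^3 = 8 messages m ∈ F_2^3.
For each, compute codeword c = mG in F_2^6, then tally its weight.
  m = 000 → c = 000000, weight = 0.
  m = 100 → c = 110010, weight = 3.
  m = 010 → c = 110101, weight = 4.
  m = 110 → c = 000111, weight = 3.
  m = 001 → c = 101110, weight = 4.
  m = 101 → c = 011100, weight = 3.
  m = 011 → c = 011011, weight = 4.
  m = 111 → c = 101001, weight = 3.
Tally weights:
  weight 0: 1 codewords.
  weight 3: 4 codewords.
  weight 4: 3 codewords.
Minimum distance d = smallest w > 0 with A_w > 0 = 3.
Sanity: Σ A_w = 8 = 2^3 = 8 ✓.


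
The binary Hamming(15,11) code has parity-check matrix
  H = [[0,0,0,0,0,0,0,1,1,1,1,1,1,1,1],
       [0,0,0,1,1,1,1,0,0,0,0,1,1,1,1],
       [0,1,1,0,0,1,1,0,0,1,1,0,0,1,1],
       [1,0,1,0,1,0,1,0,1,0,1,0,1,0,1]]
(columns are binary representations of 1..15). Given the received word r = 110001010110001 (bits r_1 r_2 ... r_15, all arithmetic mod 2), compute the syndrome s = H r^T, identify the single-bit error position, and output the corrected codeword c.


s = (0, 0, 1, 1)^T, error position = 3, corrected codeword c = 111001010110001

Compute s = H r^T mod 2 one row at a time:
  s_1 = 1 + 0 + 1 + 1 + 0 + 0 + 0 + 1 = 4 ≡ 0 (mod 2).
  s_2 = 0 + 0 + 1 + 0 + 0 + 0 + 0 + 1 = 2 ≡ 0 (mod 2).
  s_3 = 1 + 0 + 1 + 0 + 1 + 1 + 0 + 1 = 5 ≡ 1 (mod 2).
  s_4 = 1 + 0 + 0 + 0 + 0 + 1 + 0 + 1 = 3 ≡ 1 (mod 2).
s = (0, 0, 1, 1)^T — this equals column 3 of H (binary 0011), so error is at position 3.
Correct: flip bit 3 of r = 110001010110001 to get c = 111001010110001.


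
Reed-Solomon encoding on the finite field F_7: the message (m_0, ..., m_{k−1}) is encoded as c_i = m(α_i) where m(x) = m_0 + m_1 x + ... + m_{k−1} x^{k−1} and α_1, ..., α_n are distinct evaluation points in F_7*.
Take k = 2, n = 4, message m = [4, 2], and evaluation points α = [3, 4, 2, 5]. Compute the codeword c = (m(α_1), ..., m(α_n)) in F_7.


c = [3, 5, 1, 0]

Message polynomial: m(x) = 4 + 2·x (mod 7).
For each evaluation point α_i, compute m(α_i) mod 7:
  α_1 = 3: Horner steps 2 → 3, so m(3) = 3.
  α_2 = 4: Horner steps 2 → 5, so m(4) = 5.
  α_3 = 2: Horner steps 2 → 1, so m(2) = 1.
  α_4 = 5: Horner steps 2 → 0, so m(5) = 0.
Codeword c = [3, 5, 1, 0] ∈ F_7^4.


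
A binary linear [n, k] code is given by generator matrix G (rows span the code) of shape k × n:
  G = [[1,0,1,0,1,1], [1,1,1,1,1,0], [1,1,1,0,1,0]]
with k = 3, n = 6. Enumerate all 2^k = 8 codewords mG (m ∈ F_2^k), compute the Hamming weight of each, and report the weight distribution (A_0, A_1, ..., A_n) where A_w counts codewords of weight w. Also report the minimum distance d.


Weight distribution: A_0 = 1, A_1 = 1, A_2 = 1, A_3 = 1, A_4 = 2, A_5 = 2. Minimum distance d = 1.

Enumerate all 2^3 = 8 messages m ∈ F_2^3.
For each, compute codeword c = mG in F_2^6, then tally its weight.
  m = 000 → c = 000000, weight = 0.
  m = 100 → c = 101011, weight = 4.
  m = 010 → c = 111110, weight = 5.
  m = 110 → c = 010101, weight = 3.
  m = 001 → c = 111010, weight = 4.
  m = 101 → c = 010001, weight = 2.
  m = 011 → c = 000100, weight = 1.
  m = 111 → c = 101111, weight = 5.
Tally weights:
  weight 0: 1 codewords.
  weight 1: 1 codewords.
  weight 2: 1 codewords.
  weight 3: 1 codewords.
  weight 4: 2 codewords.
  weight 5: 2 codewords.
Minimum distance d = smallest w > 0 with A_w > 0 = 1.
Sanity: Σ A_w = 8 = 2^3 = 8 ✓.


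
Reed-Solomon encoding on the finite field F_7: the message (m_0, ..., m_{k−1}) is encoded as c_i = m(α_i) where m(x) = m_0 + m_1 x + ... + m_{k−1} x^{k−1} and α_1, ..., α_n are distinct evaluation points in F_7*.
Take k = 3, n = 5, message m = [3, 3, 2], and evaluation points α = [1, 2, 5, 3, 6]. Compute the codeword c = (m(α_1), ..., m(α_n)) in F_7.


c = [1, 3, 5, 2, 2]

Message polynomial: m(x) = 3 + 3·x + 2·x^2 (mod 7).
For each evaluation point α_i, compute m(α_i) mod 7:
  α_1 = 1: Horner steps 2 → 5 → 1, so m(1) = 1.
  α_2 = 2: Horner steps 2 → 0 → 3, so m(2) = 3.
  α_3 = 5: Horner steps 2 → 6 → 5, so m(5) = 5.
  α_4 = 3: Horner steps 2 → 2 → 2, so m(3) = 2.
  α_5 = 6: Horner steps 2 → 1 → 2, so m(6) = 2.
Codeword c = [1, 3, 5, 2, 2] ∈ F_7^5.


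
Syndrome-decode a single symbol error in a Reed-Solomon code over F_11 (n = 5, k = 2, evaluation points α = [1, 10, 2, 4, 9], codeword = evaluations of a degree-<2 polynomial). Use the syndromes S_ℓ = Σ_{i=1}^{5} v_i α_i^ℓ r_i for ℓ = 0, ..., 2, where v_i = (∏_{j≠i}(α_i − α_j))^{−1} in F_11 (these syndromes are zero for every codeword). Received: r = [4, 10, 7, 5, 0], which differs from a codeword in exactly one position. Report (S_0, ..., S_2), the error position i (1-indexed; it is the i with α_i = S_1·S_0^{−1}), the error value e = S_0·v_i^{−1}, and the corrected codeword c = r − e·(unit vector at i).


S = (1, 1, 1), error at position 1, error magnitude e = 7, c = [8, 10, 7, 5, 0].

Step 1: column multipliers v_i = (∏_{j≠i}(α_i − α_j))^{−1} mod 11.
  i = 1 (α = 1): (1−10)(1−2)(1−4)(1−9) = (−9)·(−1)·(−3)·(−8) = 216 ≡ 7, so v_1 = 7^{−1} = 8 (mod 11).
  i = 2 (α = 10): (10−1)(10−2)(10−4)(10−9) = 9·8·6·1 = 432 ≡ 3, so v_2 = 3^{−1} = 4 (mod 11).
  i = 3 (α = 2): (2−1)(2−10)(2−4)(2−9) = 1·(−8)·(−2)·(−7) = −112 ≡ 9, so v_3 = 9^{−1} = 5 (mod 11).
  i = 4 (α = 4): (4−1)(4−10)(4−2)(4−9) = 3·(−6)·2·(−5) = 180 ≡ 4, so v_4 = 4^{−1} = 3 (mod 11).
  i = 5 (α = 9): (9−1)(9−10)(9−2)(9−4) = 8·(−1)·7·5 = −280 ≡ 6, so v_5 = 6^{−1} = 2 (mod 11).
  v = [8, 4, 5, 3, 2].
Step 2: syndromes of r = [4, 10, 7, 5, 0] (all sums mod 11).
  S_0 = Σ v_i r_i = 8·4 + 4·10 + 5·7 + 3·5 + 2·0 = 122 ≡ 1.
  S_1 = Σ v_i α_i r_i = 8·1·4 + 4·10·10 + 5·2·7 + 3·4·5 + 2·9·0 = 562 ≡ 1.
  α_i^2 mod 11 = [1, 1, 4, 5, 4].
  S_2 = Σ v_i α_i^2 r_i = 8·1·4 + 4·1·10 + 5·4·7 + 3·5·5 + 2·4·0 = 287 ≡ 1.
  S = (1, 1, 1) ≠ 0, so r is not a codeword (an error is present).
Step 3: locate the error. For a single error e at position i, S_ℓ = v_i·e·α_i^ℓ, so α_err = S_1/S_0.
  S_0^{−1} = 1^{−1} = 1 (mod 11), so α_err = 1·1 = 1 ≡ 1 = α_1. Error position i = 1.
  Consistency check: S_2/S_1 = 1·1 = 1 ≡ 1 = α_err ✓ (single-error assumption holds).
Step 4: error magnitude e = S_0/v_1 = S_0·∏_{j≠1}(α_1 − α_j) = 1·7 = 7 ≡ 7 (mod 11).
Step 5: correct position 1: c_1 = r_1 − e = 4 − 7 ≡ 8 (mod 11). Hence c = [8, 10, 7, 5, 0].
  Check: interpolating c through the α_i gives m(x) = 9 + 10·x (degree < 2) with m(α_i) = c_i for every i, so c is indeed a codeword.


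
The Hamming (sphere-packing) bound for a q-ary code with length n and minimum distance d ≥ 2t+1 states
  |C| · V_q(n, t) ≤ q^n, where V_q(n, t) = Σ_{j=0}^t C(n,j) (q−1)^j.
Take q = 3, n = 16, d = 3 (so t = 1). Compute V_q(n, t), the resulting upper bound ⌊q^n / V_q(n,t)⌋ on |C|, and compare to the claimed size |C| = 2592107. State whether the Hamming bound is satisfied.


V_q(n, t) = 33, q^n = 43046721, Hamming bound = 1304446, |C| = 2592107 > bound (violated).

Step 1: Compute V_q(n, t) = Σ_{j=0}^1 C(n, j) (q−1)^j.
  j = 0: C(16,0)·(2)^0 = 1·1 = 1.
  j = 1: C(16,1)·(2)^1 = 16·2 = 32.
  V_q(n, t) = 1 + 32 = 33.
Step 2: q^n = 3^16 = 43046721.
Step 3: Hamming bound ⌊q^n / V_q(n,t)⌋ = ⌊43046721/33⌋ = 1304446.
Step 4: Compare |C| = 2592107 to 1304446: violated.
The claimed |C| lies above the Hamming bound, so no 3-ary code of length 16 with d ≥ 3 can have 2592107 codewords.


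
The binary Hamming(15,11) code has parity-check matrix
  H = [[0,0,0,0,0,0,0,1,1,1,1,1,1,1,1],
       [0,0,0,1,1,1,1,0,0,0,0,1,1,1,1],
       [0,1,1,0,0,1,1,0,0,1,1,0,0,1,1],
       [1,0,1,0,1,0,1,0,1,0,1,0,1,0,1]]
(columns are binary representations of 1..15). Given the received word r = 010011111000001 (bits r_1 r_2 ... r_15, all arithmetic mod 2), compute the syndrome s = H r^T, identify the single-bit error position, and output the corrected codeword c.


s = (1, 0, 0, 0)^T, error position = 8, corrected codeword c = 010011101000001

Compute s = H r^T mod 2 one row at a time:
  s_1 = 1 + 1 + 0 + 0 + 0 + 0 + 0 + 1 = 3 ≡ 1 (mod 2).
  s_2 = 0 + 1 + 1 + 1 + 0 + 0 + 0 + 1 = 4 ≡ 0 (mod 2).
  s_3 = 1 + 0 + 1 + 1 + 0 + 0 + 0 + 1 = 4 ≡ 0 (mod 2).
  s_4 = 0 + 0 + 1 + 1 + 1 + 0 + 0 + 1 = 4 ≡ 0 (mod 2).
s = (1, 0, 0, 0)^T — this equals column 8 of H (binary 1000), so error is at position 8.
Correct: flip bit 8 of r = 010011111000001 to get c = 010011101000001.


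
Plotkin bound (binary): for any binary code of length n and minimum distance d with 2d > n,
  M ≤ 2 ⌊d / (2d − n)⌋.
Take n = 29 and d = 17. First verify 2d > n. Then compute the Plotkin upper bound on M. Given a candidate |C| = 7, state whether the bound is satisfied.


Plotkin bound M ≤ 6; given |C| = 7 > bound (violated).

Check applicability: 2d = 34, n = 29.
2d − n = 5 > 0, so Plotkin applies.
Compute d/(2d−n) = 17/5 ≈ 3.4000.
⌊d/(2d−n)⌋ = 3.
Plotkin bound: M ≤ 2·3 = 6.
Given |C| = 7, check: VIOLATED.
This |C| is above the Plotkin bound, so no binary code with n = 29, d = 17 and 7 codewords exists.


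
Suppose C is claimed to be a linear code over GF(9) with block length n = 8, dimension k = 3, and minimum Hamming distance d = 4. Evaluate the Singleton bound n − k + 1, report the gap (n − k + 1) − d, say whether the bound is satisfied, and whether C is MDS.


Singleton RHS = n − k + 1 = 6, slack = 2, bound satisfied, not MDS.

Singleton bound: d ≤ n − k + 1.
Here n = 8, k = 3, so n − k + 1 = 6.
Given d = 4, check d ≤ 6: YES.
Slack = (n − k + 1) − d = 2.
The code is NOT MDS (slack = 2 > 0).
Description: the claimed parameters are [8, 3, 4]_9; such a code would be non-MDS.


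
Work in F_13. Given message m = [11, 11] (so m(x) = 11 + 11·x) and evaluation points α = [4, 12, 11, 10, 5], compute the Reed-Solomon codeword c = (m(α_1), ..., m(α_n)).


c = [3, 0, 2, 4, 1]

Message polynomial: m(x) = 11 + 11·x (mod 13).
For each evaluation point α_i, compute m(α_i) mod 13:
  α_1 = 4: Horner steps 11 → 3, so m(4) = 3.
  α_2 = 12: Horner steps 11 → 0, so m(12) = 0.
  α_3 = 11: Horner steps 11 → 2, so m(11) = 2.
  α_4 = 10: Horner steps 11 → 4, so m(10) = 4.
  α_5 = 5: Horner steps 11 → 1, so m(5) = 1.
Codeword c = [3, 0, 2, 4, 1] ∈ F_13^5.


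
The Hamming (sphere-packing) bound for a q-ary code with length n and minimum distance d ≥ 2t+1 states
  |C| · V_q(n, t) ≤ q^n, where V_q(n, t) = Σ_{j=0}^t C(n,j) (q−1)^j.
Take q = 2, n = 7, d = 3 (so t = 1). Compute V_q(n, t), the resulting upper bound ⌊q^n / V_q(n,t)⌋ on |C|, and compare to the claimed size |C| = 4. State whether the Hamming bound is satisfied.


V_q(n, t) = 8, q^n = 128, Hamming bound = 16, |C| = 4 ≤ bound (satisfied).

Step 1: Compute V_q(n, t) = Σ_{j=0}^1 C(n, j) (q−1)^j.
  j = 0: C(7,0)·(1)^0 = 1·1 = 1.
  j = 1: C(7,1)·(1)^1 = 7·1 = 7.
  V_q(n, t) = 1 + 7 = 8.
Step 2: q^n = 2^7 = 128.
Step 3: Hamming bound ⌊q^n / V_q(n,t)⌋ = ⌊128/8⌋ = 16.
Step 4: Compare |C| = 4 to 16: satisfied.
The claimed |C| lies below the Hamming bound.


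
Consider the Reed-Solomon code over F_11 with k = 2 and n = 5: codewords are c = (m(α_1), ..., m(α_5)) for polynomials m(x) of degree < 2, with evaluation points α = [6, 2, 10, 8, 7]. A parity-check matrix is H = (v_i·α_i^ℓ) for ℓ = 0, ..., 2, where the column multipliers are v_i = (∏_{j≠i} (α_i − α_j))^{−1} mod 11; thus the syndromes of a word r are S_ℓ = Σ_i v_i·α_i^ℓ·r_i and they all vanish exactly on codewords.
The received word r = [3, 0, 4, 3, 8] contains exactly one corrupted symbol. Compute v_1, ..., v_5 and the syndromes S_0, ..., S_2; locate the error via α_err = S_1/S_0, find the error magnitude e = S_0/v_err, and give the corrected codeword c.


S = (1, 6, 3), error at position 1, error magnitude e = 1, c = [2, 0, 4, 3, 8].

Step 1: column multipliers v_i = (∏_{j≠i}(α_i − α_j))^{−1} mod 11.
  i = 1 (α = 6): (6−2)(6−10)(6−8)(6−7) = 4·(−4)·(−2)·(−1) = −32 ≡ 1, so v_1 = 1^{−1} = 1 (mod 11).
  i = 2 (α = 2): (2−6)(2−10)(2−8)(2−7) = (−4)·(−8)·(−6)·(−5) = 960 ≡ 3, so v_2 = 3^{−1} = 4 (mod 11).
  i = 3 (α = 10): (10−6)(10−2)(10−8)(10−7) = 4·8·2·3 = 192 ≡ 5, so v_3 = 5^{−1} = 9 (mod 11).
  i = 4 (α = 8): (8−6)(8−2)(8−10)(8−7) = 2·6·(−2)·1 = −24 ≡ 9, so v_4 = 9^{−1} = 5 (mod 11).
  i = 5 (α = 7): (7−6)(7−2)(7−10)(7−8) = 1·5·(−3)·(−1) = 15 ≡ 4, so v_5 = 4^{−1} = 3 (mod 11).
  v = [1, 4, 9, 5, 3].
Step 2: syndromes of r = [3, 0, 4, 3, 8] (all sums mod 11).
  S_0 = Σ v_i r_i = 1·3 + 4·0 + 9·4 + 5·3 + 3·8 = 78 ≡ 1.
  S_1 = Σ v_i α_i r_i = 1·6·3 + 4·2·0 + 9·10·4 + 5·8·3 + 3·7·8 = 666 ≡ 6.
  α_i^2 mod 11 = [3, 4, 1, 9, 5].
  S_2 = Σ v_i α_i^2 r_i = 1·3·3 + 4·4·0 + 9·1·4 + 5·9·3 + 3·5·8 = 300 ≡ 3.
  S = (1, 6, 3) ≠ 0, so r is not a codeword (an error is present).
Step 3: locate the error. For a single error e at position i, S_ℓ = v_i·e·α_i^ℓ, so α_err = S_1/S_0.
  S_0^{−1} = 1^{−1} = 1 (mod 11), so α_err = 6·1 = 6 ≡ 6 = α_1. Error position i = 1.
  Consistency check: S_2/S_1 = 3·2 = 6 ≡ 6 = α_err ✓ (single-error assumption holds).
Step 4: error magnitude e = S_0/v_1 = S_0·∏_{j≠1}(α_1 − α_j) = 1·1 = 1 ≡ 1 (mod 11).
Step 5: correct position 1: c_1 = r_1 − e = 3 − 1 ≡ 2 (mod 11). Hence c = [2, 0, 4, 3, 8].
  Check: interpolating c through the α_i gives m(x) = 10 + 6·x (degree < 2) with m(α_i) = c_i for every i, so c is indeed a codeword.


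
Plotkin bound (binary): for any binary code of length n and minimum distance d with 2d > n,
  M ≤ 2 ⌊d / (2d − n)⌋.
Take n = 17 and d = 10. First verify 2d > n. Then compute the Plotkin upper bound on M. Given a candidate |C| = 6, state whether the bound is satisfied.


Plotkin bound M ≤ 6; given |C| = 6 ≤ bound (satisfied).

Check applicability: 2d = 20, n = 17.
2d − n = 3 > 0, so Plotkin applies.
Compute d/(2d−n) = 10/3 ≈ 3.3333.
⌊d/(2d−n)⌋ = 3.
Plotkin bound: M ≤ 2·3 = 6.
Given |C| = 6, check: satisfied.
This |C| is at the Plotkin bound.


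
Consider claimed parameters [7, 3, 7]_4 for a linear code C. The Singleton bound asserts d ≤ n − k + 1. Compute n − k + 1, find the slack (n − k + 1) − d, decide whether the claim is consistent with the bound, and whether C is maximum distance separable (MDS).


Singleton RHS = n − k + 1 = 5, slack = -2, bound violated (no such code; not MDS).

Singleton bound: d ≤ n − k + 1.
Here n = 7, k = 3, so n − k + 1 = 5.
Given d = 7, check d ≤ 5: NO.
Slack = (n − k + 1) − d = -2.
The slack is negative: d = 7 exceeds n − k + 1 = 5 by 2, so the Singleton bound is violated and no linear [7, 3, 7]_4 code can exist. In particular it is not MDS (MDS requires d = n − k + 1 exactly).
Description: the claimed parameters are [7, 3, 7]_4; such a code would be impossible (violates the Singleton bound).


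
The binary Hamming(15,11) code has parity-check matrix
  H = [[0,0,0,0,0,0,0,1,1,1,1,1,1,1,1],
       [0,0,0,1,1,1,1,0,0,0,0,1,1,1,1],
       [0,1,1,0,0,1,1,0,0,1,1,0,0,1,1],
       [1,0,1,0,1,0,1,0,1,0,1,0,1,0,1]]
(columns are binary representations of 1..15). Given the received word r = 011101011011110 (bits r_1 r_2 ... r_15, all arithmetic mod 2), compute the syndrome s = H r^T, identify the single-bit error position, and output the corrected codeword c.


s = (0, 1, 1, 0)^T, error position = 6, corrected codeword c = 011100011011110

Compute s = H r^T mod 2 one row at a time:
  s_1 = 1 + 1 + 0 + 1 + 1 + 1 + 1 + 0 = 6 ≡ 0 (mod 2).
  s_2 = 1 + 0 + 1 + 0 + 1 + 1 + 1 + 0 = 5 ≡ 1 (mod 2).
  s_3 = 1 + 1 + 1 + 0 + 0 + 1 + 1 + 0 = 5 ≡ 1 (mod 2).
  s_4 = 0 + 1 + 0 + 0 + 1 + 1 + 1 + 0 = 4 ≡ 0 (mod 2).
s = (0, 1, 1, 0)^T — this equals column 6 of H (binary 0110), so error is at position 6.
Correct: flip bit 6 of r = 011101011011110 to get c = 011100011011110.


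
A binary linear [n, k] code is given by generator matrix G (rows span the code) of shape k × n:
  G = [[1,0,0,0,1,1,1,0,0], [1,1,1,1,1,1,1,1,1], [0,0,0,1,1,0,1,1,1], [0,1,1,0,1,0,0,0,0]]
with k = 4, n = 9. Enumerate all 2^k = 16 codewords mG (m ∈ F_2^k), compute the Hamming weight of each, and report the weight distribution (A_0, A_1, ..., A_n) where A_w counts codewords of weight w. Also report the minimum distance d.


Weight distribution: A_0 = 1, A_1 = 1, A_3 = 2, A_4 = 4, A_5 = 4, A_6 = 2, A_8 = 1, A_9 = 1. Minimum distance d = 1.

Enumerate all 2^4 = 16 messages m ∈ F_2^4.
For each, compute codeword c = mG in F_2^9, then tally its weight.
  m = 0000 → c = 000000000, weight = 0.
  m = 1000 → c = 100011100, weight = 4.
  m = 0100 → c = 111111111, weight = 9.
  m = 1100 → c = 011100011, weight = 5.
  m = 0010 → c = 000110111, weight = 5.
  m = 1010 → c = 100101011, weight = 5.
  m = 0110 → c = 111001000, weight = 4.
  m = 1110 → c = 011010100, weight = 4.
  m = 0001 → c = 011010000, weight = 3.
  m = 1001 → c = 111001100, weight = 5.
  m = 0101 → c = 100101111, weight = 6.
  m = 1101 → c = 000110011, weight = 4.
  m = 0011 → c = 011100111, weight = 6.
  m = 1011 → c = 111111011, weight = 8.
  m = 0111 → c = 100011000, weight = 3.
  m = 1111 → c = 000000100, weight = 1.
Tally weights:
  weight 0: 1 codewords.
  weight 1: 1 codewords.
  weight 3: 2 codewords.
  weight 4: 4 codewords.
  weight 5: 4 codewords.
  weight 6: 2 codewords.
  weight 8: 1 codewords.
  weight 9: 1 codewords.
Minimum distance d = smallest w > 0 with A_w > 0 = 1.
Sanity: Σ A_w = 16 = 2^4 = 16 ✓.


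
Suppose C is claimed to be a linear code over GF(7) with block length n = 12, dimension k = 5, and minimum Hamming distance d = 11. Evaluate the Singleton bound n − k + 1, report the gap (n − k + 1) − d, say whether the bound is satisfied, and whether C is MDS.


Singleton RHS = n − k + 1 = 8, slack = -3, bound violated (no such code; not MDS).

Singleton bound: d ≤ n − k + 1.
Here n = 12, k = 5, so n − k + 1 = 8.
Given d = 11, check d ≤ 8: NO.
Slack = (n − k + 1) − d = -3.
The slack is negative: d = 11 exceeds n − k + 1 = 8 by 3, so the Singleton bound is violated and no linear [12, 5, 11]_7 code can exist. In particular it is not MDS (MDS requires d = n − k + 1 exactly).
Description: the claimed parameters are [12, 5, 11]_7; such a code would be impossible (violates the Singleton bound).


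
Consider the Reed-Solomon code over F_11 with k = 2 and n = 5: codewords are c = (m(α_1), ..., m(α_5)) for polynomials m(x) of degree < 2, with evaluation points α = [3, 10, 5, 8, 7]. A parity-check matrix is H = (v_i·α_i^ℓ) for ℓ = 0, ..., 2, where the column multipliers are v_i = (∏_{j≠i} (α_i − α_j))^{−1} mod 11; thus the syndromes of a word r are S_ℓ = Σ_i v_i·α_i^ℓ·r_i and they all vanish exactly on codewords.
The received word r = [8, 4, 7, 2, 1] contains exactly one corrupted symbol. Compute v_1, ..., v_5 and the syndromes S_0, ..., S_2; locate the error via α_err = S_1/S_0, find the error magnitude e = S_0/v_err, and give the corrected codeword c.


S = (5, 3, 4), error at position 3, error magnitude e = 8, c = [8, 4, 10, 2, 1].

Step 1: column multipliers v_i = (∏_{j≠i}(α_i − α_j))^{−1} mod 11.
  i = 1 (α = 3): (3−10)(3−5)(3−8)(3−7) = (−7)·(−2)·(−5)·(−4) = 280 ≡ 5, so v_1 = 5^{−1} = 9 (mod 11).
  i = 2 (α = 10): (10−3)(10−5)(10−8)(10−7) = 7·5·2·3 = 210 ≡ 1, so v_2 = 1^{−1} = 1 (mod 11).
  i = 3 (α = 5): (5−3)(5−10)(5−8)(5−7) = 2·(−5)·(−3)·(−2) = −60 ≡ 6, so v_3 = 6^{−1} = 2 (mod 11).
  i = 4 (α = 8): (8−3)(8−10)(8−5)(8−7) = 5·(−2)·3·1 = −30 ≡ 3, so v_4 = 3^{−1} = 4 (mod 11).
  i = 5 (α = 7): (7−3)(7−10)(7−5)(7−8) = 4·(−3)·2·(−1) = 24 ≡ 2, so v_5 = 2^{−1} = 6 (mod 11).
  v = [9, 1, 2, 4, 6].
Step 2: syndromes of r = [8, 4, 7, 2, 1] (all sums mod 11).
  S_0 = Σ v_i r_i = 9·8 + 1·4 + 2·7 + 4·2 + 6·1 = 104 ≡ 5.
  S_1 = Σ v_i α_i r_i = 9·3·8 + 1·10·4 + 2·5·7 + 4·8·2 + 6·7·1 = 432 ≡ 3.
  α_i^2 mod 11 = [9, 1, 3, 9, 5].
  S_2 = Σ v_i α_i^2 r_i = 9·9·8 + 1·1·4 + 2·3·7 + 4·9·2 + 6·5·1 = 796 ≡ 4.
  S = (5, 3, 4) ≠ 0, so r is not a codeword (an error is present).
Step 3: locate the error. For a single error e at position i, S_ℓ = v_i·e·α_i^ℓ, so α_err = S_1/S_0.
  S_0^{−1} = 5^{−1} = 9 (mod 11), so α_err = 3·9 = 27 ≡ 5 = α_3. Error position i = 3.
  Consistency check: S_2/S_1 = 4·4 = 16 ≡ 5 = α_err ✓ (single-error assumption holds).
Step 4: error magnitude e = S_0/v_3 = S_0·∏_{j≠3}(α_3 − α_j) = 5·6 = 30 ≡ 8 (mod 11).
Step 5: correct position 3: c_3 = r_3 − e = 7 − 8 ≡ 10 (mod 11). Hence c = [8, 4, 10, 2, 1].
  Check: interpolating c through the α_i gives m(x) = 5 + 1·x (degree < 2) with m(α_i) = c_i for every i, so c is indeed a codeword.


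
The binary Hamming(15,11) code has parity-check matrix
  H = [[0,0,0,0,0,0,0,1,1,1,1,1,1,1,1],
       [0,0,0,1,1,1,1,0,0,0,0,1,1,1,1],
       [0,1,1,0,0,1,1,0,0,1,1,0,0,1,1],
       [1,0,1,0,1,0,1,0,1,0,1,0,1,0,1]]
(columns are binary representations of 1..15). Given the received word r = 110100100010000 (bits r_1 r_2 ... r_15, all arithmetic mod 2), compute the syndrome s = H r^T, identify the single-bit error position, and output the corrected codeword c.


s = (1, 0, 1, 1)^T, error position = 11, corrected codeword c = 110100100000000

Compute s = H r^T mod 2 one row at a time:
  s_1 = 0 + 0 + 0 + 1 + 0 + 0 + 0 + 0 = 1 ≡ 1 (mod 2).
  s_2 = 1 + 0 + 0 + 1 + 0 + 0 + 0 + 0 = 2 ≡ 0 (mod 2).
  s_3 = 1 + 0 + 0 + 1 + 0 + 1 + 0 + 0 = 3 ≡ 1 (mod 2).
  s_4 = 1 + 0 + 0 + 1 + 0 + 1 + 0 + 0 = 3 ≡ 1 (mod 2).
s = (1, 0, 1, 1)^T — this equals column 11 of H (binary 1011), so error is at position 11.
Correct: flip bit 11 of r = 110100100010000 to get c = 110100100000000.


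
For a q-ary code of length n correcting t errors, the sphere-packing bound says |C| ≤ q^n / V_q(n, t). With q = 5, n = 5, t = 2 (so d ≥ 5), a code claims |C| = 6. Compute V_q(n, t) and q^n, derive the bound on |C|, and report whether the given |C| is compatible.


V_q(n, t) = 181, q^n = 3125, Hamming bound = 17, |C| = 6 ≤ bound (satisfied).

Step 1: Compute V_q(n, t) = Σ_{j=0}^2 C(n, j) (q−1)^j.
  j = 0: C(5,0)·(4)^0 = 1·1 = 1.
  j = 1: C(5,1)·(4)^1 = 5·4 = 20.
  j = 2: C(5,2)·(4)^2 = 10·16 = 160.
  V_q(n, t) = 1 + 20 + 160 = 181.
Step 2: q^n = 5^5 = 3125.
Step 3: Hamming bound ⌊q^n / V_q(n,t)⌋ = ⌊3125/181⌋ = 17.
Step 4: Compare |C| = 6 to 17: satisfied.
The claimed |C| lies below the Hamming bound.


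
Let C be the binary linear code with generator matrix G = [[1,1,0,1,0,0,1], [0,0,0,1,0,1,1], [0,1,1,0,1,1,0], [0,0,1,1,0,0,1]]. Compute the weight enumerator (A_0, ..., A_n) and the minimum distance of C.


Weight distribution: A_0 = 1, A_2 = 2, A_3 = 6, A_4 = 3, A_5 = 2, A_6 = 2. Minimum distance d = 2.

Enumerate all 2^4 = 16 messages m ∈ F_2^4.
For each, compute codeword c = mG in F_2^7, then tally its weight.
  m = 0000 → c = 0000000, weight = 0.
  m = 1000 → c = 1101001, weight = 4.
  m = 0100 → c = 0001011, weight = 3.
  m = 1100 → c = 1100010, weight = 3.
  m = 0010 → c = 0110110, weight = 4.
  m = 1010 → c = 1011111, weight = 6.
  m = 0110 → c = 0111101, weight = 5.
  m = 1110 → c = 1010100, weight = 3.
  m = 0001 → c = 0011001, weight = 3.
  m = 1001 → c = 1110000, weight = 3.
  m = 0101 → c = 0010010, weight = 2.
  m = 1101 → c = 1111011, weight = 6.
  m = 0011 → c = 0101111, weight = 5.
  m = 1011 → c = 1000110, weight = 3.
  m = 0111 → c = 0100100, weight = 2.
  m = 1111 → c = 1001101, weight = 4.
Tally weights:
  weight 0: 1 codewords.
  weight 2: 2 codewords.
  weight 3: 6 codewords.
  weight 4: 3 codewords.
  weight 5: 2 codewords.
  weight 6: 2 codewords.
Minimum distance d = smallest w > 0 with A_w > 0 = 2.
Sanity: Σ A_w = 16 = 2^4 = 16 ✓.


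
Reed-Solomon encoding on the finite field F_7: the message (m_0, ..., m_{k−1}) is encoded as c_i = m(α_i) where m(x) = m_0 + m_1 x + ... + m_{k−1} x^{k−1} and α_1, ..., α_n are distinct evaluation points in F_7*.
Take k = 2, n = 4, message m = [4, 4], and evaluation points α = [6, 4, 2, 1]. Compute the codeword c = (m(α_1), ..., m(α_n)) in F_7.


c = [0, 6, 5, 1]

Message polynomial: m(x) = 4 + 4·x (mod 7).
For each evaluation point α_i, compute m(α_i) mod 7:
  α_1 = 6: Horner steps 4 → 0, so m(6) = 0.
  α_2 = 4: Horner steps 4 → 6, so m(4) = 6.
  α_3 = 2: Horner steps 4 → 5, so m(2) = 5.
  α_4 = 1: Horner steps 4 → 1, so m(1) = 1.
Codeword c = [0, 6, 5, 1] ∈ F_7^4.


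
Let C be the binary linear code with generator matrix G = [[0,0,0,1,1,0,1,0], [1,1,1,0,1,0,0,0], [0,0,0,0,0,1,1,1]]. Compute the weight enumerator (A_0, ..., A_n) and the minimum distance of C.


Weight distribution: A_0 = 1, A_3 = 2, A_4 = 2, A_5 = 1, A_6 = 1, A_7 = 1. Minimum distance d = 3.

Enumerate all 2^3 = 8 messages m ∈ F_2^3.
For each, compute codeword c = mG in F_2^8, then tally its weight.
  m = 000 → c = 00000000, weight = 0.
  m = 100 → c = 00011010, weight = 3.
  m = 010 → c = 11101000, weight = 4.
  m = 110 → c = 11110010, weight = 5.
  m = 001 → c = 00000111, weight = 3.
  m = 101 → c = 00011101, weight = 4.
  m = 011 → c = 11101111, weight = 7.
  m = 111 → c = 11110101, weight = 6.
Tally weights:
  weight 0: 1 codewords.
  weight 3: 2 codewords.
  weight 4: 2 codewords.
  weight 5: 1 codewords.
  weight 6: 1 codewords.
  weight 7: 1 codewords.
Minimum distance d = smallest w > 0 with A_w > 0 = 3.
Sanity: Σ A_w = 8 = 2^3 = 8 ✓.


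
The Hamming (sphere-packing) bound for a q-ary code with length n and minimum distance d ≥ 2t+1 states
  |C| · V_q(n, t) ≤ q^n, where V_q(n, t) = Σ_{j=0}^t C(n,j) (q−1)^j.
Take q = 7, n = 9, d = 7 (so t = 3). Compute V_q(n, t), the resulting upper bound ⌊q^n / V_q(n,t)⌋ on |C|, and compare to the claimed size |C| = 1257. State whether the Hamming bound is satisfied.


V_q(n, t) = 19495, q^n = 40353607, Hamming bound = 2069, |C| = 1257 ≤ bound (satisfied).

Step 1: Compute V_q(n, t) = Σ_{j=0}^3 C(n, j) (q−1)^j.
  j = 0: C(9,0)·(6)^0 = 1·1 = 1.
  j = 1: C(9,1)·(6)^1 = 9·6 = 54.
  j = 2: C(9,2)·(6)^2 = 36·36 = 1296.
  j = 3: C(9,3)·(6)^3 = 84·216 = 18144.
  V_q(n, t) = 1 + 54 + 1296 + 18144 = 19495.
Step 2: q^n = 7^9 = 40353607.
Step 3: Hamming bound ⌊q^n / V_q(n,t)⌋ = ⌊40353607/19495⌋ = 2069.
Step 4: Compare |C| = 1257 to 2069: satisfied.
The claimed |C| lies below the Hamming bound.


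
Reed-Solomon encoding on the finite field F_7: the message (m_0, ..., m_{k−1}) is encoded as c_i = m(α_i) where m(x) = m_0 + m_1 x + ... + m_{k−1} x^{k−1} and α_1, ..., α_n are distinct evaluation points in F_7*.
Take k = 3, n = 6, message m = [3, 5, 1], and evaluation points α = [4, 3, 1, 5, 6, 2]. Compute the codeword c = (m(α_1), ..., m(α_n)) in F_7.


c = [4, 6, 2, 4, 6, 3]

Message polynomial: m(x) = 3 + 5·x + 1·x^2 (mod 7).
For each evaluation point α_i, compute m(α_i) mod 7:
  α_1 = 4: Horner steps 1 → 2 → 4, so m(4) = 4.
  α_2 = 3: Horner steps 1 → 1 → 6, so m(3) = 6.
  α_3 = 1: Horner steps 1 → 6 → 2, so m(1) = 2.
  α_4 = 5: Horner steps 1 → 3 → 4, so m(5) = 4.
  α_5 = 6: Horner steps 1 → 4 → 6, so m(6) = 6.
  α_6 = 2: Horner steps 1 → 0 → 3, so m(2) = 3.
Codeword c = [4, 6, 2, 4, 6, 3] ∈ F_7^6.


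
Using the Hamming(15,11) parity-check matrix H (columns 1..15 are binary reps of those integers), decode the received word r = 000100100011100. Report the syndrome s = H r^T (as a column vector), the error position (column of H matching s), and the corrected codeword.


s = (1, 0, 0, 1)^T, error position = 9, corrected codeword c = 000100101011100

Compute s = H r^T mod 2 one row at a time:
  s_1 = 0 + 0 + 0 + 1 + 1 + 1 + 0 + 0 = 3 ≡ 1 (mod 2).
  s_2 = 1 + 0 + 0 + 1 + 1 + 1 + 0 + 0 = 4 ≡ 0 (mod 2).
  s_3 = 0 + 0 + 0 + 1 + 0 + 1 + 0 + 0 = 2 ≡ 0 (mod 2).
  s_4 = 0 + 0 + 0 + 1 + 0 + 1 + 1 + 0 = 3 ≡ 1 (mod 2).
s = (1, 0, 0, 1)^T — this equals column 9 of H (binary 1001), so error is at position 9.
Correct: flip bit 9 of r = 000100100011100 to get c = 000100101011100.


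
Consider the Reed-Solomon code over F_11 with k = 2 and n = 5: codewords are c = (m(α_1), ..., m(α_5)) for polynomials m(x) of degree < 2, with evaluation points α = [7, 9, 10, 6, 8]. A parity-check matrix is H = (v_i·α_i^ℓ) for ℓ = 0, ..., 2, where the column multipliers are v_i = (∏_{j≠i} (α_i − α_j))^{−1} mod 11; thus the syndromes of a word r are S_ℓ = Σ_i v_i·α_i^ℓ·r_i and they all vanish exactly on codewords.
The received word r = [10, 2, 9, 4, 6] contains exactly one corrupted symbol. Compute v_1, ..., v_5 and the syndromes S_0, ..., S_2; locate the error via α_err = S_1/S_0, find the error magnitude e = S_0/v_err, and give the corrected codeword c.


S = (6, 3, 7), error at position 4, error magnitude e = 1, c = [10, 2, 9, 3, 6].

Step 1: column multipliers v_i = (∏_{j≠i}(α_i − α_j))^{−1} mod 11.
  i = 1 (α = 7): (7−9)(7−10)(7−6)(7−8) = (−2)·(−3)·1·(−1) = −6 ≡ 5, so v_1 = 5^{−1} = 9 (mod 11).
  i = 2 (α = 9): (9−7)(9−10)(9−6)(9−8) = 2·(−1)·3·1 = −6 ≡ 5, so v_2 = 5^{−1} = 9 (mod 11).
  i = 3 (α = 10): (10−7)(10−9)(10−6)(10−8) = 3·1·4·2 = 24 ≡ 2, so v_3 = 2^{−1} = 6 (mod 11).
  i = 4 (α = 6): (6−7)(6−9)(6−10)(6−8) = (−1)·(−3)·(−4)·(−2) = 24 ≡ 2, so v_4 = 2^{−1} = 6 (mod 11).
  i = 5 (α = 8): (8−7)(8−9)(8−10)(8−6) = 1·(−1)·(−2)·2 = 4 ≡ 4, so v_5 = 4^{−1} = 3 (mod 11).
  v = [9, 9, 6, 6, 3].
Step 2: syndromes of r = [10, 2, 9, 4, 6] (all sums mod 11).
  S_0 = Σ v_i r_i = 9·10 + 9·2 + 6·9 + 6·4 + 3·6 = 204 ≡ 6.
  S_1 = Σ v_i α_i r_i = 9·7·10 + 9·9·2 + 6·10·9 + 6·6·4 + 3·8·6 = 1620 ≡ 3.
  α_i^2 mod 11 = [5, 4, 1, 3, 9].
  S_2 = Σ v_i α_i^2 r_i = 9·5·10 + 9·4·2 + 6·1·9 + 6·3·4 + 3·9·6 = 810 ≡ 7.
  S = (6, 3, 7) ≠ 0, so r is not a codeword (an error is present).
Step 3: locate the error. For a single error e at position i, S_ℓ = v_i·e·α_i^ℓ, so α_err = S_1/S_0.
  S_0^{−1} = 6^{−1} = 2 (mod 11), so α_err = 3·2 = 6 ≡ 6 = α_4. Error position i = 4.
  Consistency check: S_2/S_1 = 7·4 = 28 ≡ 6 = α_err ✓ (single-error assumption holds).
Step 4: error magnitude e = S_0/v_4 = S_0·∏_{j≠4}(α_4 − α_j) = 6·2 = 12 ≡ 1 (mod 11).
Step 5: correct position 4: c_4 = r_4 − e = 4 − 1 ≡ 3 (mod 11). Hence c = [10, 2, 9, 3, 6].
  Check: interpolating c through the α_i gives m(x) = 5 + 7·x (degree < 2) with m(α_i) = c_i for every i, so c is indeed a codeword.


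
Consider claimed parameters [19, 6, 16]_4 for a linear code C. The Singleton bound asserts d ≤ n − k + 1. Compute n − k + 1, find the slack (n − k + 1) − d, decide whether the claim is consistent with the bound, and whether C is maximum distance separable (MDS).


Singleton RHS = n − k + 1 = 14, slack = -2, bound violated (no such code; not MDS).

Singleton bound: d ≤ n − k + 1.
Here n = 19, k = 6, so n − k + 1 = 14.
Given d = 16, check d ≤ 14: NO.
Slack = (n − k + 1) − d = -2.
The slack is negative: d = 16 exceeds n − k + 1 = 14 by 2, so the Singleton bound is violated and no linear [19, 6, 16]_4 code can exist. In particular it is not MDS (MDS requires d = n − k + 1 exactly).
Description: the claimed parameters are [19, 6, 16]_4; such a code would be impossible (violates the Singleton bound).


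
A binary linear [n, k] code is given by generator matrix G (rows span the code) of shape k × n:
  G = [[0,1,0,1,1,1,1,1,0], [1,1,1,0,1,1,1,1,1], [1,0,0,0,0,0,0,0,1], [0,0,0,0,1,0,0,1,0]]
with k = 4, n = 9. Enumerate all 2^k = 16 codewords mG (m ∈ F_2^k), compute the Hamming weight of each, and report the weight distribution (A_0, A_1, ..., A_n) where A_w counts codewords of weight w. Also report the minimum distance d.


Weight distribution: A_0 = 1, A_2 = 3, A_4 = 5, A_6 = 5, A_8 = 2. Minimum distance d = 2.

Enumerate all 2^4 = 16 messages m ∈ F_2^4.
For each, compute codeword c = mG in F_2^9, then tally its weight.
  m = 0000 → c = 000000000, weight = 0.
  m = 1000 → c = 010111110, weight = 6.
  m = 0100 → c = 111011111, weight = 8.
  m = 1100 → c = 101100001, weight = 4.
  m = 0010 → c = 100000001, weight = 2.
  m = 1010 → c = 110111111, weight = 8.
  m = 0110 → c = 011011110, weight = 6.
  m = 1110 → c = 001100000, weight = 2.
  m = 0001 → c = 000010010, weight = 2.
  m = 1001 → c = 010101100, weight = 4.
  m = 0101 → c = 111001101, weight = 6.
  m = 1101 → c = 101110011, weight = 6.
  m = 0011 → c = 100010011, weight = 4.
  m = 1011 → c = 110101101, weight = 6.
  m = 0111 → c = 011001100, weight = 4.
  m = 1111 → c = 001110010, weight = 4.
Tally weights:
  weight 0: 1 codewords.
  weight 2: 3 codewords.
  weight 4: 5 codewords.
  weight 6: 5 codewords.
  weight 8: 2 codewords.
Minimum distance d = smallest w > 0 with A_w > 0 = 2.
Sanity: Σ A_w = 16 = 2^4 = 16 ✓.


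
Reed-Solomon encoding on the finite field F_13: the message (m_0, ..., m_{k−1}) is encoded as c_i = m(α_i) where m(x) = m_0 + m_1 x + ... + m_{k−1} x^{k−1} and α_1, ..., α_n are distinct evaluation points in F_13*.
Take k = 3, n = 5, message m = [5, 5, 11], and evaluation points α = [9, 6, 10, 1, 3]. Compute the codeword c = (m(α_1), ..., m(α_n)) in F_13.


c = [5, 2, 11, 8, 2]

Message polynomial: m(x) = 5 + 5·x + 11·x^2 (mod 13).
For each evaluation point α_i, compute m(α_i) mod 13:
  α_1 = 9: Horner steps 11 → 0 → 5, so m(9) = 5.
  α_2 = 6: Horner steps 11 → 6 → 2, so m(6) = 2.
  α_3 = 10: Horner steps 11 → 11 → 11, so m(10) = 11.
  α_4 = 1: Horner steps 11 → 3 → 8, so m(1) = 8.
  α_5 = 3: Horner steps 11 → 12 → 2, so m(3) = 2.
Codeword c = [5, 2, 11, 8, 2] ∈ F_13^5.


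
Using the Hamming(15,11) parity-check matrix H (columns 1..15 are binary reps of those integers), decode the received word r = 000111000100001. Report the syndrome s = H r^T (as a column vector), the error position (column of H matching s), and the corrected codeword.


s = (0, 0, 1, 0)^T, error position = 2, corrected codeword c = 010111000100001

Compute s = H r^T mod 2 one row at a time:
  s_1 = 0 + 0 + 1 + 0 + 0 + 0 + 0 + 1 = 2 ≡ 0 (mod 2).
  s_2 = 1 + 1 + 1 + 0 + 0 + 0 + 0 + 1 = 4 ≡ 0 (mod 2).
  s_3 = 0 + 0 + 1 + 0 + 1 + 0 + 0 + 1 = 3 ≡ 1 (mod 2).
  s_4 = 0 + 0 + 1 + 0 + 0 + 0 + 0 + 1 = 2 ≡ 0 (mod 2).
s = (0, 0, 1, 0)^T — this equals column 2 of H (binary 0010), so error is at position 2.
Correct: flip bit 2 of r = 000111000100001 to get c = 010111000100001.


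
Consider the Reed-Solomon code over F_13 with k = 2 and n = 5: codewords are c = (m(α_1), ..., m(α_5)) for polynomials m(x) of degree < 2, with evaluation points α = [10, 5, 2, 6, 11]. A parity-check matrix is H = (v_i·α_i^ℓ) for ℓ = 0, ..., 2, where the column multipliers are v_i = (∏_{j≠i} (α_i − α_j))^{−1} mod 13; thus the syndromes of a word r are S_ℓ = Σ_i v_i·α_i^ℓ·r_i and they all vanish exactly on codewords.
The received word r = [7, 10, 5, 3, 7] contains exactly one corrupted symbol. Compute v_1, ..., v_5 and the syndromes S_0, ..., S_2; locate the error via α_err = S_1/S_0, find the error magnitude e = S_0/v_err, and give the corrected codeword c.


S = (5, 11, 6), error at position 1, error magnitude e = 6, c = [1, 10, 5, 3, 7].

Step 1: column multipliers v_i = (∏_{j≠i}(α_i − α_j))^{−1} mod 13.
  i = 1 (α = 10): (10−5)(10−2)(10−6)(10−11) = 5·8·4·(−1) = −160 ≡ 9, so v_1 = 9^{−1} = 3 (mod 13).
  i = 2 (α = 5): (5−10)(5−2)(5−6)(5−11) = (−5)·3·(−1)·(−6) = −90 ≡ 1, so v_2 = 1^{−1} = 1 (mod 13).
  i = 3 (α = 2): (2−10)(2−5)(2−6)(2−11) = (−8)·(−3)·(−4)·(−9) = 864 ≡ 6, so v_3 = 6^{−1} = 11 (mod 13).
  i = 4 (α = 6): (6−10)(6−5)(6−2)(6−11) = (−4)·1·4·(−5) = 80 ≡ 2, so v_4 = 2^{−1} = 7 (mod 13).
  i = 5 (α = 11): (11−10)(11−5)(11−2)(11−6) = 1·6·9·5 = 270 ≡ 10, so v_5 = 10^{−1} = 4 (mod 13).
  v = [3, 1, 11, 7, 4].
Step 2: syndromes of r = [7, 10, 5, 3, 7] (all sums mod 13).
  S_0 = Σ v_i r_i = 3·7 + 1·10 + 11·5 + 7·3 + 4·7 = 135 ≡ 5.
  S_1 = Σ v_i α_i r_i = 3·10·7 + 1·5·10 + 11·2·5 + 7·6·3 + 4·11·7 = 804 ≡ 11.
  α_i^2 mod 13 = [9, 12, 4, 10, 4].
  S_2 = Σ v_i α_i^2 r_i = 3·9·7 + 1·12·10 + 11·4·5 + 7·10·3 + 4·4·7 = 851 ≡ 6.
  S = (5, 11, 6) ≠ 0, so r is not a codeword (an error is present).
Step 3: locate the error. For a single error e at position i, S_ℓ = v_i·e·α_i^ℓ, so α_err = S_1/S_0.
  S_0^{−1} = 5^{−1} = 8 (mod 13), so α_err = 11·8 = 88 ≡ 10 = α_1. Error position i = 1.
  Consistency check: S_2/S_1 = 6·6 = 36 ≡ 10 = α_err ✓ (single-error assumption holds).
Step 4: error magnitude e = S_0/v_1 = S_0·∏_{j≠1}(α_1 − α_j) = 5·9 = 45 ≡ 6 (mod 13).
Step 5: correct position 1: c_1 = r_1 − e = 7 − 6 ≡ 1 (mod 13). Hence c = [1, 10, 5, 3, 7].
  Check: interpolating c through the α_i gives m(x) = 6 + 6·x (degree < 2) with m(α_i) = c_i for every i, so c is indeed a codeword.


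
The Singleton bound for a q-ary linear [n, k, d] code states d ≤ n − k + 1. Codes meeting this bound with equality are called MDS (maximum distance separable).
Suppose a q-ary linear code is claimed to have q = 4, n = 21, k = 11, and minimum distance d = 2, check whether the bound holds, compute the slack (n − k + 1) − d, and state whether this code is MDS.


Singleton RHS = n − k + 1 = 11, slack = 9, bound satisfied, not MDS.

Singleton bound: d ≤ n − k + 1.
Here n = 21, k = 11, so n − k + 1 = 11.
Given d = 2, check d ≤ 11: YES.
Slack = (n − k + 1) − d = 9.
The code is NOT MDS (slack = 9 > 0).
Description: the claimed parameters are [21, 11, 2]_4; such a code would be non-MDS.
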